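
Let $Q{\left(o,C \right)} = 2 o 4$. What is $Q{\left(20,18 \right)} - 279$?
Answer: $-119$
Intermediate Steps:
$Q{\left(o,C \right)} = 8 o$
$Q{\left(20,18 \right)} - 279 = 8 \cdot 20 - 279 = 160 - 279 = -119$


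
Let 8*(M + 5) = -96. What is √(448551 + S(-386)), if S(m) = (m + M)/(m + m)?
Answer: 35*√54557047/386 ≈ 669.74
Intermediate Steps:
M = -17 (M = -5 + (⅛)*(-96) = -5 - 12 = -17)
S(m) = (-17 + m)/(2*m) (S(m) = (m - 17)/(m + m) = (-17 + m)/((2*m)) = (-17 + m)*(1/(2*m)) = (-17 + m)/(2*m))
√(448551 + S(-386)) = √(448551 + (½)*(-17 - 386)/(-386)) = √(448551 + (½)*(-1/386)*(-403)) = √(448551 + 403/772) = √(346281775/772) = 35*√54557047/386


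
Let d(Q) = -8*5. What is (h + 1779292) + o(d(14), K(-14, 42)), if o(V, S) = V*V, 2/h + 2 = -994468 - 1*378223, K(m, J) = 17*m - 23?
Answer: 2444617982154/1372693 ≈ 1.7809e+6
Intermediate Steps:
K(m, J) = -23 + 17*m
d(Q) = -40
h = -2/1372693 (h = 2/(-2 + (-994468 - 1*378223)) = 2/(-2 + (-994468 - 378223)) = 2/(-2 - 1372691) = 2/(-1372693) = 2*(-1/1372693) = -2/1372693 ≈ -1.4570e-6)
o(V, S) = V**2
(h + 1779292) + o(d(14), K(-14, 42)) = (-2/1372693 + 1779292) + (-40)**2 = 2442421673354/1372693 + 1600 = 2444617982154/1372693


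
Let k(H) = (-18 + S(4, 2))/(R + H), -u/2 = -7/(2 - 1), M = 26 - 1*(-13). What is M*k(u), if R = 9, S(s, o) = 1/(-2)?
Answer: -1443/46 ≈ -31.370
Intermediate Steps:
M = 39 (M = 26 + 13 = 39)
S(s, o) = -1/2
u = 14 (u = -2*(-7)/(2 - 1) = -2*(-7)/1 = -2*(-7) = 14)
k(H) = -37/(2*(9 + H)) (k(H) = (-18 - 1/2)/(9 + H) = -37/(2*(9 + H)))
M*k(u) = 39*(-37/(18 + 2*14)) = 39*(-37/(18 + 28)) = 39*(-37/46) = -1443/46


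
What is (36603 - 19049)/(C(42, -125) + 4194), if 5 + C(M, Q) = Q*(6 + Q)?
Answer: 8777/9532 ≈ 0.92079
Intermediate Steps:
C(M, Q) = -5 + Q*(6 + Q)
(36603 - 19049)/(C(42, -125) + 4194) = (36603 - 19049)/((-5 + (-125)² + 6*(-125)) + 4194) = 17554/((-5 + 15625 - 750) + 4194) = 17554/(14870 + 4194) = 17554/19064 = 17554*(1/19064) = 8777/9532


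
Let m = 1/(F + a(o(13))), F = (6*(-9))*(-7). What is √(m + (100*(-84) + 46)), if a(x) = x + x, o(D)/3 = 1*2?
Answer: 7*I*√25931490/390 ≈ 91.4*I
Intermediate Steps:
o(D) = 6 (o(D) = 3*(1*2) = 3*2 = 6)
a(x) = 2*x
F = 378 (F = -54*(-7) = 378)
m = 1/390 (m = 1/(378 + 2*6) = 1/(378 + 12) = 1/390 ≈ 0.0025641)
√(m + (100*(-84) + 46)) = √(1/390 + (100*(-84) + 46)) = √(1/390 + (-8400 + 46)) = √(1/390 - 8354) = √(-3258059/390) = 7*I*√25931490/390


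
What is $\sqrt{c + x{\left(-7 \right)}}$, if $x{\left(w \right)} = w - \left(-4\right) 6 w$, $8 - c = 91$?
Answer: $i \sqrt{258} \approx 16.062 i$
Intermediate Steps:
$c = -83$ ($c = 8 - 91 = -83$)
$x{\left(w \right)} = 25 w$ ($x{\left(w \right)} = w - - 24 w = w + 24 w = 25 w$)
$\sqrt{c + x{\left(-7 \right)}} = \sqrt{-83 + 25 \left(-7\right)} = \sqrt{-83 - 175} = \sqrt{-258} = i \sqrt{258}$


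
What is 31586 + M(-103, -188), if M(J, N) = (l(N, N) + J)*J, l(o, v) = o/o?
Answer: 42092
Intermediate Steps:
l(o, v) = 1
M(J, N) = J*(1 + J) (M(J, N) = (1 + J)*J = J*(1 + J))
31586 + M(-103, -188) = 31586 - 103*(1 - 103) = 31586 - 103*(-102) = 31586 + 10506 = 42092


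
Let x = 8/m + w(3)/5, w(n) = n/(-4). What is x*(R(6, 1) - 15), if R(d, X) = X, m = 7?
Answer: -139/10 ≈ -13.900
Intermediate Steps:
w(n) = -n/4 (w(n) = n*(-1/4) = -n/4)
x = 139/140 (x = 8/7 - 1/4*3/5 = 8*(1/7) - 3/4*1/5 = 8/7 - 3/20 = 139/140 ≈ 0.99286)
x*(R(6, 1) - 15) = 139*(1 - 15)/140 = (139/140)*(-14) = -139/10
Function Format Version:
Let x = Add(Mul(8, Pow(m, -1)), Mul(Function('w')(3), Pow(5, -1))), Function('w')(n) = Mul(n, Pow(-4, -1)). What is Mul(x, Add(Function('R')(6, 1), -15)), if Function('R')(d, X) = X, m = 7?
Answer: Rational(-139, 10) ≈ -13.900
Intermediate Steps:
Function('w')(n) = Mul(Rational(-1, 4), n) (Function('w')(n) = Mul(n, Rational(-1, 4)) = Mul(Rational(-1, 4), n))
x = Rational(139, 140) (x = Add(Mul(8, Pow(7, -1)), Mul(Mul(Rational(-1, 4), 3), Pow(5, -1))) = Add(Mul(8, Rational(1, 7)), Mul(Rational(-3, 4), Rational(1, 5))) = Add(Rational(8, 7), Rational(-3, 20)) = Rational(139, 140) ≈ 0.99286)
Mul(x, Add(Function('R')(6, 1), -15)) = Mul(Rational(139, 140), Add(1, -15)) = Mul(Rational(139, 140), -14) = Rational(-139, 10)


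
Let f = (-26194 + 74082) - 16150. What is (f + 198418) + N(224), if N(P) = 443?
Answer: 230599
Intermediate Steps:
f = 31738 (f = 47888 - 16150 = 31738)
(f + 198418) + N(224) = (31738 + 198418) + 443 = 230156 + 443 = 230599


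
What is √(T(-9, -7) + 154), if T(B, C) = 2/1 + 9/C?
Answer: 19*√21/7 ≈ 12.438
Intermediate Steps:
T(B, C) = 2 + 9/C (T(B, C) = 2*1 + 9/C = 2 + 9/C)
√(T(-9, -7) + 154) = √((2 + 9/(-7)) + 154) = √((2 + 9*(-⅐)) + 154) = √((2 - 9/7) + 154) = √(5/7 + 154) = √(1083/7) = 19*√21/7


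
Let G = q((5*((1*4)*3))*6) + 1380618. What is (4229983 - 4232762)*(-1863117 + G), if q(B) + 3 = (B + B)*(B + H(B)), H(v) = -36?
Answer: 692587938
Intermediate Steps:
q(B) = -3 + 2*B*(-36 + B) (q(B) = -3 + (B + B)*(B - 36) = -3 + (2*B)*(-36 + B) = -3 + 2*B*(-36 + B))
G = 1613895 (G = (-3 - 72*5*((1*4)*3)*6 + 2*((5*((1*4)*3))*6)²) + 1380618 = (-3 - 72*5*(4*3)*6 + 2*((5*(4*3))*6)²) + 1380618 = (-3 - 72*5*12*6 + 2*((5*12)*6)²) + 1380618 = (-3 - 4320*6 + 2*(60*6)²) + 1380618 = (-3 - 72*360 + 2*360²) + 1380618 = (-3 - 25920 + 2*129600) + 1380618 = (-3 - 25920 + 259200) + 1380618 = 233277 + 1380618 = 1613895)
(4229983 - 4232762)*(-1863117 + G) = (4229983 - 4232762)*(-1863117 + 1613895) = -2779*(-249222) = 692587938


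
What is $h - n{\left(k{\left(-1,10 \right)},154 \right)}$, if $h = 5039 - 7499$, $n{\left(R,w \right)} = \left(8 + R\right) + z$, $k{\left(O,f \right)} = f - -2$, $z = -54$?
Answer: $-2426$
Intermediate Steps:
$k{\left(O,f \right)} = 2 + f$ ($k{\left(O,f \right)} = f + 2 = 2 + f$)
$n{\left(R,w \right)} = -46 + R$ ($n{\left(R,w \right)} = \left(8 + R\right) - 54 = -46 + R$)
$h = -2460$ ($h = 5039 - 7499 = -2460$)
$h - n{\left(k{\left(-1,10 \right)},154 \right)} = -2460 - \left(-46 + \left(2 + 10\right)\right) = -2460 - \left(-46 + 12\right) = -2460 - -34 = -2460 + 34 = -2426$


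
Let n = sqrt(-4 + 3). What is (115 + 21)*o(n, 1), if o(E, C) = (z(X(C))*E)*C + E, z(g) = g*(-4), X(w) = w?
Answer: -408*I ≈ -408.0*I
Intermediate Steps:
n = I (n = sqrt(-1) = I ≈ 1.0*I)
z(g) = -4*g
o(E, C) = E - 4*E*C**2 (o(E, C) = ((-4*C)*E)*C + E = (-4*C*E)*C + E = -4*E*C**2 + E = E - 4*E*C**2)
(115 + 21)*o(n, 1) = (115 + 21)*(I*(1 - 4*1**2)) = 136*(I*(1 - 4*1)) = 136*(I*(1 - 4)) = 136*(I*(-3)) = 136*(-3*I) = -408*I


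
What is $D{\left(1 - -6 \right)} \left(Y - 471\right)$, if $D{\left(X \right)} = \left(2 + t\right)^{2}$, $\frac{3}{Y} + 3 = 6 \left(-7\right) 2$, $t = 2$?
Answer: $- \frac{218560}{29} \approx -7536.6$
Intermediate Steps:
$Y = - \frac{1}{29}$ ($Y = \frac{3}{-3 + 6 \left(-7\right) 2} = \frac{3}{-3 - 84} = \frac{3}{-87} = 3 \left(- \frac{1}{87}\right) = - \frac{1}{29} \approx -0.034483$)
$D{\left(X \right)} = 16$ ($D{\left(X \right)} = \left(2 + 2\right)^{2} = 4^{2} = 16$)
$D{\left(1 - -6 \right)} \left(Y - 471\right) = 16 \left(- \frac{1}{29} - 471\right) = 16 \left(- \frac{13660}{29}\right) = - \frac{218560}{29}$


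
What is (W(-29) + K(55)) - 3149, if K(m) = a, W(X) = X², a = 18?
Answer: -2290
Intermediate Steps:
K(m) = 18
(W(-29) + K(55)) - 3149 = ((-29)² + 18) - 3149 = (841 + 18) - 3149 = 859 - 3149 = -2290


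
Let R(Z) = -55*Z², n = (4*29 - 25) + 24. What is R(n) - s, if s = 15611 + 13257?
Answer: -756243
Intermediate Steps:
s = 28868
n = 115 (n = (116 - 25) + 24 = 91 + 24 = 115)
R(n) - s = -55*115² - 1*28868 = -55*13225 - 28868 = -727375 - 28868 = -756243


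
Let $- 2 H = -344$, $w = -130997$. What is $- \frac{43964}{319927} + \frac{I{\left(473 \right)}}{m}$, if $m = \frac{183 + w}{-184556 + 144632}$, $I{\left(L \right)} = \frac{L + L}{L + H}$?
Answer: $\frac{32455706936}{104627326445} \approx 0.3102$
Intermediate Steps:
$H = 172$ ($H = \left(- \frac{1}{2}\right) \left(-344\right) = 172$)
$I{\left(L \right)} = \frac{2 L}{172 + L}$ ($I{\left(L \right)} = \frac{L + L}{L + 172} = \frac{2 L}{172 + L}$)
$m = \frac{65407}{19962}$ ($m = \frac{183 - 130997}{-184556 + 144632} = - \frac{130814}{-39924} = \left(-130814\right) \left(- \frac{1}{39924}\right) = \frac{65407}{19962} \approx 3.2766$)
$- \frac{43964}{319927} + \frac{I{\left(473 \right)}}{m} = - \frac{43964}{319927} + \frac{2 \cdot 473 \frac{1}{172 + 473}}{\frac{65407}{19962}} = \left(-43964\right) \frac{1}{319927} + 2 \cdot 473 \cdot \frac{1}{645} \cdot \frac{19962}{65407} = - \frac{43964}{319927} + 2 \cdot 473 \cdot \frac{1}{645} \cdot \frac{19962}{65407} = - \frac{43964}{319927} + \frac{22}{15} \cdot \frac{19962}{65407} = - \frac{43964}{319927} + \frac{146388}{327035} = \frac{32455706936}{104627326445}$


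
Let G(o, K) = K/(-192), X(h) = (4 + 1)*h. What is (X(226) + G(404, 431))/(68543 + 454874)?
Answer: 216529/100496064 ≈ 0.0021546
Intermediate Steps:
X(h) = 5*h
G(o, K) = -K/192 (G(o, K) = K*(-1/192) = -K/192)
(X(226) + G(404, 431))/(68543 + 454874) = (5*226 - 1/192*431)/(68543 + 454874) = (1130 - 431/192)/523417 = (216529/192)*(1/523417) = 216529/100496064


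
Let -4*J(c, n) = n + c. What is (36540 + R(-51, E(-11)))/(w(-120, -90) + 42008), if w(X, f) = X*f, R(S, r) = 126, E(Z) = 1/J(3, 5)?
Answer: 2619/3772 ≈ 0.69433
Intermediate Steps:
J(c, n) = -c/4 - n/4 (J(c, n) = -(n + c)/4 = -(c + n)/4 = -c/4 - n/4)
E(Z) = -½ (E(Z) = 1/(-¼*3 - ¼*5) = 1/(-¾ - 5/4) = 1/(-2) = -½)
(36540 + R(-51, E(-11)))/(w(-120, -90) + 42008) = (36540 + 126)/(-120*(-90) + 42008) = 36666/(10800 + 42008) = 36666/52808 = 36666*(1/52808) = 2619/3772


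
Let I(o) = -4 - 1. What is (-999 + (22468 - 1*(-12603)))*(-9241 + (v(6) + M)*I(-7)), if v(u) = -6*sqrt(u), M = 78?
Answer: -328147432 + 1022160*sqrt(6) ≈ -3.2564e+8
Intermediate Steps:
I(o) = -5
(-999 + (22468 - 1*(-12603)))*(-9241 + (v(6) + M)*I(-7)) = (-999 + (22468 - 1*(-12603)))*(-9241 + (-6*sqrt(6) + 78)*(-5)) = (-999 + (22468 + 12603))*(-9241 + (78 - 6*sqrt(6))*(-5)) = (-999 + 35071)*(-9241 + (-390 + 30*sqrt(6))) = 34072*(-9631 + 30*sqrt(6)) = -328147432 + 1022160*sqrt(6)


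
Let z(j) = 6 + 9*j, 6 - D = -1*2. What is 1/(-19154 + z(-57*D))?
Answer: -1/23252 ≈ -4.3007e-5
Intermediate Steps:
D = 8 (D = 6 - (-1)*2 = 6 - 1*(-2) = 6 + 2 = 8)
1/(-19154 + z(-57*D)) = 1/(-19154 + (6 + 9*(-57*8))) = 1/(-19154 + (6 + 9*(-456))) = 1/(-19154 + (6 - 4104)) = 1/(-19154 - 4098) = 1/(-23252) = -1/23252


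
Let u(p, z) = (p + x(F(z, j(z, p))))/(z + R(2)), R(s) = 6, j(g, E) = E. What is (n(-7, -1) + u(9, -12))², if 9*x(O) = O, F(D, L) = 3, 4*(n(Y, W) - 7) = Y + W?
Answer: 961/81 ≈ 11.864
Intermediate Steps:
n(Y, W) = 7 + W/4 + Y/4 (n(Y, W) = 7 + (Y + W)/4 = 7 + (W + Y)/4 = 7 + (W/4 + Y/4) = 7 + W/4 + Y/4)
x(O) = O/9
u(p, z) = (⅓ + p)/(6 + z) (u(p, z) = (p + (⅑)*3)/(z + 6) = (p + ⅓)/(6 + z) = (⅓ + p)/(6 + z))
(n(-7, -1) + u(9, -12))² = ((7 + (¼)*(-1) + (¼)*(-7)) + (⅓ + 9)/(6 - 12))² = ((7 - ¼ - 7/4) + (28/3)/(-6))² = (5 - ⅙*28/3)² = (5 - 14/9)² = (31/9)² = 961/81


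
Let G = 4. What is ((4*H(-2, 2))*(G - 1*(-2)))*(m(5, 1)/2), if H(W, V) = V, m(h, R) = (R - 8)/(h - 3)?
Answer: -84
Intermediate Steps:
m(h, R) = (-8 + R)/(-3 + h)
((4*H(-2, 2))*(G - 1*(-2)))*(m(5, 1)/2) = ((4*2)*(4 - 1*(-2)))*(((-8 + 1)/(-3 + 5))/2) = (8*(4 + 2))*((-7/2)*(½)) = (8*6)*(((½)*(-7))*(½)) = 48*(-7/2*½) = 48*(-7/4) = -84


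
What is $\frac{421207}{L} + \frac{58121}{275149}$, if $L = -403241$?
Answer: $- \frac{574272762}{689138869} \approx -0.83332$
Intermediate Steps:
$\frac{421207}{L} + \frac{58121}{275149} = \frac{421207}{-403241} + \frac{58121}{275149} = 421207 \left(- \frac{1}{403241}\right) + 58121 \cdot \frac{1}{275149} = - \frac{421207}{403241} + \frac{361}{1709} = - \frac{574272762}{689138869}$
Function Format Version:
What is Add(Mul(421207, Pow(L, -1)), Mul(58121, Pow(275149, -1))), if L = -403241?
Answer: Rational(-574272762, 689138869) ≈ -0.83332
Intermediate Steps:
Add(Mul(421207, Pow(L, -1)), Mul(58121, Pow(275149, -1))) = Add(Mul(421207, Pow(-403241, -1)), Mul(58121, Pow(275149, -1))) = Add(Mul(421207, Rational(-1, 403241)), Mul(58121, Rational(1, 275149))) = Add(Rational(-421207, 403241), Rational(361, 1709)) = Rational(-574272762, 689138869)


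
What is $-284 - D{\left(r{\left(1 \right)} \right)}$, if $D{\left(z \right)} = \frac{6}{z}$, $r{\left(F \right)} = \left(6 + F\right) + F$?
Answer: $- \frac{1139}{4} \approx -284.75$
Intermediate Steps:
$r{\left(F \right)} = 6 + 2 F$
$-284 - D{\left(r{\left(1 \right)} \right)} = -284 - \frac{6}{6 + 2 \cdot 1} = -284 - \frac{6}{6 + 2} = -284 - \frac{6}{8} = -284 - 6 \cdot \frac{1}{8} = -284 - \frac{3}{4} = - \frac{1139}{4}$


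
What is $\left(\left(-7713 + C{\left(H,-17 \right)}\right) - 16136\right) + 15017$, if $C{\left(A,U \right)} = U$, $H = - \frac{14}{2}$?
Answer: $-8849$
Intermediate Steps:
$H = -7$ ($H = \left(-14\right) \frac{1}{2} = -7$)
$\left(\left(-7713 + C{\left(H,-17 \right)}\right) - 16136\right) + 15017 = \left(\left(-7713 - 17\right) - 16136\right) + 15017 = \left(-7730 - 16136\right) + 15017 = -23866 + 15017 = -8849$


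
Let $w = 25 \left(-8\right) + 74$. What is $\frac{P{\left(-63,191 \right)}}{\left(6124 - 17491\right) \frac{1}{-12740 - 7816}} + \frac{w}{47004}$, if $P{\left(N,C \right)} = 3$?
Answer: $\frac{17884015}{3298114} \approx 5.4225$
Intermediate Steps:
$w = -126$ ($w = -200 + 74 = -126$)
$\frac{P{\left(-63,191 \right)}}{\left(6124 - 17491\right) \frac{1}{-12740 - 7816}} + \frac{w}{47004} = \frac{3}{\left(6124 - 17491\right) \frac{1}{-12740 - 7816}} - \frac{126}{47004} = \frac{3}{\left(-11367\right) \frac{1}{-20556}} - \frac{21}{7834} = \frac{3}{\left(-11367\right) \left(- \frac{1}{20556}\right)} - \frac{21}{7834} = \frac{3}{\frac{1263}{2284}} - \frac{21}{7834} = 3 \cdot \frac{2284}{1263} - \frac{21}{7834} = \frac{2284}{421} - \frac{21}{7834} = \frac{17884015}{3298114}$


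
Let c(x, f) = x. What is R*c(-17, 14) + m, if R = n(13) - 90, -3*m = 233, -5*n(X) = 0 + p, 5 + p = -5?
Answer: 4255/3 ≈ 1418.3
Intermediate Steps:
p = -10 (p = -5 - 5 = -10)
n(X) = 2 (n(X) = -(0 - 10)/5 = -1/5*(-10) = 2)
m = -233/3 (m = -1/3*233 = -233/3 ≈ -77.667)
R = -88 (R = 2 - 90 = -88)
R*c(-17, 14) + m = -88*(-17) - 233/3 = 1496 - 233/3 = 4255/3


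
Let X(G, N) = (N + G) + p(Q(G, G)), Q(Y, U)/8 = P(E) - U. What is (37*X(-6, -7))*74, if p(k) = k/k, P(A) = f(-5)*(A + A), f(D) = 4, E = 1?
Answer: -32856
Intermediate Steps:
P(A) = 8*A (P(A) = 4*(A + A) = 4*(2*A) = 8*A)
Q(Y, U) = 64 - 8*U (Q(Y, U) = 8*(8*1 - U) = 8*(8 - U) = 64 - 8*U)
p(k) = 1
X(G, N) = 1 + G + N (X(G, N) = (N + G) + 1 = (G + N) + 1 = 1 + G + N)
(37*X(-6, -7))*74 = (37*(1 - 6 - 7))*74 = (37*(-12))*74 = -444*74 = -32856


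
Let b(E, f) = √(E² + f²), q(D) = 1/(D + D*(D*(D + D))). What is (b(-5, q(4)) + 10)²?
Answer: (1320 + √435601)²/17424 ≈ 225.00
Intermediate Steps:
q(D) = 1/(D + 2*D³) (q(D) = 1/(D + D*(D*(2*D))) = 1/(D + D*(2*D²)) = 1/(D + 2*D³))
(b(-5, q(4)) + 10)² = (√((-5)² + (1/(4 + 2*4³))²) + 10)² = (√(25 + (1/(4 + 2*64))²) + 10)² = (√(25 + (1/(4 + 128))²) + 10)² = (√(25 + (1/132)²) + 10)² = (√(25 + 1/17424) + 10)² = (√(435601/17424) + 10)² = (√435601/132 + 10)² = (10 + √435601/132)²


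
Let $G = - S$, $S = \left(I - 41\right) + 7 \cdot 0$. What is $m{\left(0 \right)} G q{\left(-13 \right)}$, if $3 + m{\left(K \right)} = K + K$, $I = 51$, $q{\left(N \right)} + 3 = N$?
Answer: $-480$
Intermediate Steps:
$q{\left(N \right)} = -3 + N$
$S = 10$ ($S = \left(51 - 41\right) + 7 \cdot 0 = 10 + 0 = 10$)
$m{\left(K \right)} = -3 + 2 K$ ($m{\left(K \right)} = -3 + \left(K + K\right) = -3 + 2 K$)
$G = -10$ ($G = \left(-1\right) 10 = -10$)
$m{\left(0 \right)} G q{\left(-13 \right)} = \left(-3 + 2 \cdot 0\right) \left(-10\right) \left(-3 - 13\right) = \left(-3 + 0\right) \left(-10\right) \left(-16\right) = \left(-3\right) \left(-10\right) \left(-16\right) = 30 \left(-16\right) = -480$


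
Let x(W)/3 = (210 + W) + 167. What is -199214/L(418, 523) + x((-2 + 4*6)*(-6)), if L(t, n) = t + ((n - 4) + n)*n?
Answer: 200329013/272692 ≈ 734.63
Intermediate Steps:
x(W) = 1131 + 3*W (x(W) = 3*((210 + W) + 167) = 3*(377 + W) = 1131 + 3*W)
L(t, n) = t + n*(-4 + 2*n) (L(t, n) = t + ((-4 + n) + n)*n = t + (-4 + 2*n)*n = t + n*(-4 + 2*n))
-199214/L(418, 523) + x((-2 + 4*6)*(-6)) = -199214/(418 - 4*523 + 2*523²) + (1131 + 3*((-2 + 4*6)*(-6))) = -199214/(418 - 2092 + 2*273529) + (1131 + 3*((-2 + 24)*(-6))) = -199214/(418 - 2092 + 547058) + (1131 + 3*(22*(-6))) = -199214/545384 + (1131 + 3*(-132)) = -199214*1/545384 + (1131 - 396) = -99607/272692 + 735 = 200329013/272692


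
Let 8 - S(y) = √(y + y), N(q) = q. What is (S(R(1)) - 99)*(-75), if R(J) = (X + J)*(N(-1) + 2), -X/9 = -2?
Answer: 6825 + 75*√38 ≈ 7287.3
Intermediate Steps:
X = 18 (X = -9*(-2) = 18)
R(J) = 18 + J (R(J) = (18 + J)*(-1 + 2) = (18 + J)*1 = 18 + J)
S(y) = 8 - √2*√y (S(y) = 8 - √(y + y) = 8 - √(2*y) = 8 - √2*√y)
(S(R(1)) - 99)*(-75) = ((8 - √2*√(18 + 1)) - 99)*(-75) = ((8 - √2*√19) - 99)*(-75) = ((8 - √38) - 99)*(-75) = (-91 - √38)*(-75) = 6825 + 75*√38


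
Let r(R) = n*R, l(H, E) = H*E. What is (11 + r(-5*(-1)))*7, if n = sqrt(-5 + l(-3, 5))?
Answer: 77 + 70*I*sqrt(5) ≈ 77.0 + 156.52*I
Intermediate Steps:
l(H, E) = E*H
n = 2*I*sqrt(5) (n = sqrt(-5 + 5*(-3)) = sqrt(-5 - 15) = sqrt(-20) = 2*I*sqrt(5) ≈ 4.4721*I)
r(R) = 2*I*R*sqrt(5) (r(R) = (2*I*sqrt(5))*R = 2*I*R*sqrt(5))
(11 + r(-5*(-1)))*7 = (11 + 2*I*(-5*(-1))*sqrt(5))*7 = (11 + 2*I*5*sqrt(5))*7 = (11 + 10*I*sqrt(5))*7 = 77 + 70*I*sqrt(5)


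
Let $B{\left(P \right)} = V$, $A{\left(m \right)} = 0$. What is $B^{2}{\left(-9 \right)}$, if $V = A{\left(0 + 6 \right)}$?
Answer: $0$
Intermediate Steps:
$V = 0$
$B{\left(P \right)} = 0$
$B^{2}{\left(-9 \right)} = 0^{2} = 0$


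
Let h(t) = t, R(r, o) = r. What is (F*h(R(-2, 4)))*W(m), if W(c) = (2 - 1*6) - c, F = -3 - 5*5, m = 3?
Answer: -392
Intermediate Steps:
F = -28 (F = -3 - 25 = -28)
W(c) = -4 - c (W(c) = (2 - 6) - c = -4 - c)
(F*h(R(-2, 4)))*W(m) = (-28*(-2))*(-4 - 1*3) = 56*(-4 - 3) = 56*(-7) = -392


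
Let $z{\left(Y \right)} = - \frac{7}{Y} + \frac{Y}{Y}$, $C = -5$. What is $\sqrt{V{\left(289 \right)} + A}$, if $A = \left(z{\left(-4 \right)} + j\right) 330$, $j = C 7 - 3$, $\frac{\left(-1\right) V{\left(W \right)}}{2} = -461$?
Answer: $\frac{i \sqrt{42842}}{2} \approx 103.49 i$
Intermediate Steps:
$V{\left(W \right)} = 922$ ($V{\left(W \right)} = \left(-2\right) \left(-461\right) = 922$)
$z{\left(Y \right)} = 1 - \frac{7}{Y}$ ($z{\left(Y \right)} = - \frac{7}{Y} + 1 = 1 - \frac{7}{Y}$)
$j = -38$ ($j = \left(-5\right) 7 - 3 = -35 - 3 = -38$)
$A = - \frac{23265}{2}$ ($A = \left(\frac{-7 - 4}{-4} - 38\right) 330 = \left(\left(- \frac{1}{4}\right) \left(-11\right) - 38\right) 330 = \left(\frac{11}{4} - 38\right) 330 = \left(- \frac{141}{4}\right) 330 = - \frac{23265}{2} \approx -11633.0$)
$\sqrt{V{\left(289 \right)} + A} = \sqrt{922 - \frac{23265}{2}} = \sqrt{- \frac{21421}{2}} = \frac{i \sqrt{42842}}{2}$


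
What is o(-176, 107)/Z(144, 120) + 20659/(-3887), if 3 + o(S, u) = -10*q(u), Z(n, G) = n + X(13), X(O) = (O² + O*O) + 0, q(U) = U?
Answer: -14128389/1873534 ≈ -7.5410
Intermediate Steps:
X(O) = 2*O² (X(O) = (O² + O²) + 0 = 2*O² + 0 = 2*O²)
Z(n, G) = 338 + n (Z(n, G) = n + 2*13² = n + 2*169 = n + 338 = 338 + n)
o(S, u) = -3 - 10*u
o(-176, 107)/Z(144, 120) + 20659/(-3887) = (-3 - 10*107)/(338 + 144) + 20659/(-3887) = (-3 - 1070)/482 + 20659*(-1/3887) = -1073*1/482 - 20659/3887 = -1073/482 - 20659/3887 = -14128389/1873534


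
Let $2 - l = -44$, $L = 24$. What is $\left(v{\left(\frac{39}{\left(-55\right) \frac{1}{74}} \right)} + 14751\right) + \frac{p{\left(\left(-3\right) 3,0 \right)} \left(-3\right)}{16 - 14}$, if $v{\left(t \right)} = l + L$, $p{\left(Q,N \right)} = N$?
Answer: $14821$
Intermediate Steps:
$l = 46$ ($l = 2 - -44 = 2 + 44 = 46$)
$v{\left(t \right)} = 70$ ($v{\left(t \right)} = 46 + 24 = 70$)
$\left(v{\left(\frac{39}{\left(-55\right) \frac{1}{74}} \right)} + 14751\right) + \frac{p{\left(\left(-3\right) 3,0 \right)} \left(-3\right)}{16 - 14} = \left(70 + 14751\right) + \frac{0 \left(-3\right)}{16 - 14} = 14821 + \frac{0}{2} = 14821 + 0 \cdot \frac{1}{2} = 14821 + 0 = 14821$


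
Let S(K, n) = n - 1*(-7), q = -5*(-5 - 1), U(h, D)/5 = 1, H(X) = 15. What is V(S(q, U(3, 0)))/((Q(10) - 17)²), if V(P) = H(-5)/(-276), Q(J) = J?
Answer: -5/4508 ≈ -0.0011091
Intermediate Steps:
U(h, D) = 5 (U(h, D) = 5*1 = 5)
q = 30 (q = -5*(-6) = 30)
S(K, n) = 7 + n (S(K, n) = n + 7 = 7 + n)
V(P) = -5/92 (V(P) = 15/(-276) = 15*(-1/276) = -5/92)
V(S(q, U(3, 0)))/((Q(10) - 17)²) = -5/(92*(10 - 17)²) = -5/(92*((-7)²)) = -5/92/49 = -5/92*1/49 = -5/4508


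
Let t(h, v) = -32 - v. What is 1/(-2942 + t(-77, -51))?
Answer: -1/2923 ≈ -0.00034211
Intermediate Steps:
1/(-2942 + t(-77, -51)) = 1/(-2942 + (-32 - 1*(-51))) = 1/(-2942 + (-32 + 51)) = 1/(-2942 + 19) = 1/(-2923) = -1/2923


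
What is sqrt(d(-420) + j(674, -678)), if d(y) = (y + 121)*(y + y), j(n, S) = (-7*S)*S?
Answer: 2*I*sqrt(741657) ≈ 1722.4*I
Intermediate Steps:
j(n, S) = -7*S**2
d(y) = 2*y*(121 + y) (d(y) = (121 + y)*(2*y) = 2*y*(121 + y))
sqrt(d(-420) + j(674, -678)) = sqrt(2*(-420)*(121 - 420) - 7*(-678)**2) = sqrt(2*(-420)*(-299) - 7*459684) = sqrt(251160 - 3217788) = sqrt(-2966628) = 2*I*sqrt(741657)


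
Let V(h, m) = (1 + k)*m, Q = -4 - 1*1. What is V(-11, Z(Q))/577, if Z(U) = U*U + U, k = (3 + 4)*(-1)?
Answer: -120/577 ≈ -0.20797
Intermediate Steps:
k = -7 (k = 7*(-1) = -7)
Q = -5 (Q = -4 - 1 = -5)
Z(U) = U + U² (Z(U) = U² + U = U + U²)
V(h, m) = -6*m (V(h, m) = (1 - 7)*m = -6*m)
V(-11, Z(Q))/577 = -(-30)*(1 - 5)/577 = -(-30)*(-4)*(1/577) = -6*20*(1/577) = -120*1/577 = -120/577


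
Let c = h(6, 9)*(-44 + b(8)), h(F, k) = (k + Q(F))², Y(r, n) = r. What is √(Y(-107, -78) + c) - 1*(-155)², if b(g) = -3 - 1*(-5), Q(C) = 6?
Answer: -24025 + I*√9557 ≈ -24025.0 + 97.76*I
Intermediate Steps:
b(g) = 2 (b(g) = -3 + 5 = 2)
h(F, k) = (6 + k)² (h(F, k) = (k + 6)² = (6 + k)²)
c = -9450 (c = (6 + 9)²*(-44 + 2) = 15²*(-42) = 225*(-42) = -9450)
√(Y(-107, -78) + c) - 1*(-155)² = √(-107 - 9450) - 1*(-155)² = √(-9557) - 1*24025 = I*√9557 - 24025 = -24025 + I*√9557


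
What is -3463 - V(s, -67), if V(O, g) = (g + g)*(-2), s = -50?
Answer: -3731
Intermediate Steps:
V(O, g) = -4*g (V(O, g) = (2*g)*(-2) = -4*g)
-3463 - V(s, -67) = -3463 - (-4)*(-67) = -3463 - 1*268 = -3463 - 268 = -3731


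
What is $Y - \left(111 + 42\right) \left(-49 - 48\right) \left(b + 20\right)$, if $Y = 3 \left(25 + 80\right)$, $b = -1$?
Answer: $282294$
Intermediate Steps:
$Y = 315$ ($Y = 3 \cdot 105 = 315$)
$Y - \left(111 + 42\right) \left(-49 - 48\right) \left(b + 20\right) = 315 - \left(111 + 42\right) \left(-49 - 48\right) \left(-1 + 20\right) = 315 - 153 \left(\left(-97\right) 19\right) = 315 - 153 \left(-1843\right) = 315 - -281979 = 315 + 281979 = 282294$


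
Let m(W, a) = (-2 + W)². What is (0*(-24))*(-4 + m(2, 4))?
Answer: 0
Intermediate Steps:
(0*(-24))*(-4 + m(2, 4)) = (0*(-24))*(-4 + (-2 + 2)²) = 0*(-4 + 0²) = 0*(-4 + 0) = 0*(-4) = 0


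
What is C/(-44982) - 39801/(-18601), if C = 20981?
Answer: 1400061001/836710182 ≈ 1.6733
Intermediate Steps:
C/(-44982) - 39801/(-18601) = 20981/(-44982) - 39801/(-18601) = 20981*(-1/44982) - 39801*(-1/18601) = -20981/44982 + 39801/18601 = 1400061001/836710182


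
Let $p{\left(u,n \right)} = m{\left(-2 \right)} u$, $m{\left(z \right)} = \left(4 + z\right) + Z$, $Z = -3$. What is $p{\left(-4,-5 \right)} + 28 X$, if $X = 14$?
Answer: $396$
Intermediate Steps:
$m{\left(z \right)} = 1 + z$ ($m{\left(z \right)} = \left(4 + z\right) - 3 = 1 + z$)
$p{\left(u,n \right)} = - u$ ($p{\left(u,n \right)} = \left(1 - 2\right) u = - u$)
$p{\left(-4,-5 \right)} + 28 X = \left(-1\right) \left(-4\right) + 28 \cdot 14 = 4 + 392 = 396$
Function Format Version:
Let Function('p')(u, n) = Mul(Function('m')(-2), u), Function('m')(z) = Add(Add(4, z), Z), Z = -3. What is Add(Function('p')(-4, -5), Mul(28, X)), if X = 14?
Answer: 396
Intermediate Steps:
Function('m')(z) = Add(1, z) (Function('m')(z) = Add(Add(4, z), -3) = Add(1, z))
Function('p')(u, n) = Mul(-1, u) (Function('p')(u, n) = Mul(Add(1, -2), u) = Mul(-1, u))
Add(Function('p')(-4, -5), Mul(28, X)) = Add(Mul(-1, -4), Mul(28, 14)) = Add(4, 392) = 396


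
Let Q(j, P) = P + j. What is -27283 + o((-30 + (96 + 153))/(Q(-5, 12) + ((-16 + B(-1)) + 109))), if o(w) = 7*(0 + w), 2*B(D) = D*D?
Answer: -1826939/67 ≈ -27268.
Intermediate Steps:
B(D) = D²/2 (B(D) = (D*D)/2 = D²/2)
o(w) = 7*w
-27283 + o((-30 + (96 + 153))/(Q(-5, 12) + ((-16 + B(-1)) + 109))) = -27283 + 7*((-30 + (96 + 153))/((12 - 5) + ((-16 + (½)*(-1)²) + 109))) = -27283 + 7*((-30 + 249)/(7 + ((-16 + (½)*1) + 109))) = -27283 + 7*(219/(7 + ((-16 + ½) + 109))) = -27283 + 7*(219/(7 + (-31/2 + 109))) = -27283 + 7*(219/(7 + 187/2)) = -27283 + 7*(219/(201/2)) = -27283 + 7*(219*(2/201)) = -27283 + 7*(146/67) = -27283 + 1022/67 = -1826939/67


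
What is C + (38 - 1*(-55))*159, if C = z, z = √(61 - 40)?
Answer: 14787 + √21 ≈ 14792.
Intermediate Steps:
z = √21 ≈ 4.5826
C = √21 ≈ 4.5826
C + (38 - 1*(-55))*159 = √21 + (38 - 1*(-55))*159 = √21 + (38 + 55)*159 = √21 + 93*159 = √21 + 14787 = 14787 + √21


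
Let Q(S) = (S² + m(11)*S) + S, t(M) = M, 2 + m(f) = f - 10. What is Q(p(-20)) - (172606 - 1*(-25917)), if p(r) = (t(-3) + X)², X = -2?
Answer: -197898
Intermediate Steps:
m(f) = -12 + f (m(f) = -2 + (f - 10) = -2 + (-10 + f) = -12 + f)
p(r) = 25 (p(r) = (-3 - 2)² = (-5)² = 25)
Q(S) = S² (Q(S) = (S² + (-12 + 11)*S) + S = (S² - S) + S = S²)
Q(p(-20)) - (172606 - 1*(-25917)) = 25² - (172606 - 1*(-25917)) = 625 - (172606 + 25917) = 625 - 1*198523 = 625 - 198523 = -197898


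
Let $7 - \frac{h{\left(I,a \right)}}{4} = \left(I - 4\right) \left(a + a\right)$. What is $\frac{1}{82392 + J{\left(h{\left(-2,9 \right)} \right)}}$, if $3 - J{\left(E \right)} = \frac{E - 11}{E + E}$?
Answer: $\frac{920}{75802951} \approx 1.2137 \cdot 10^{-5}$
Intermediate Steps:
$h{\left(I,a \right)} = 28 - 8 a \left(-4 + I\right)$ ($h{\left(I,a \right)} = 28 - 4 \left(I - 4\right) \left(a + a\right) = 28 - 4 \left(-4 + I\right) 2 a = 28 - 4 \cdot 2 a \left(-4 + I\right) = 28 - 8 a \left(-4 + I\right)$)
$J{\left(E \right)} = 3 - \frac{-11 + E}{2 E}$ ($J{\left(E \right)} = 3 - \frac{E - 11}{E + E} = 3 - \frac{-11 + E}{2 E}$)
$\frac{1}{82392 + J{\left(h{\left(-2,9 \right)} \right)}} = \frac{1}{82392 + \frac{11 + 5 \left(28 + 32 \cdot 9 - \left(-16\right) 9\right)}{2 \left(28 + 32 \cdot 9 - \left(-16\right) 9\right)}} = \frac{1}{82392 + \frac{11 + 5 \left(28 + 288 + 144\right)}{2 \left(28 + 288 + 144\right)}} = \frac{1}{82392 + \frac{11 + 5 \cdot 460}{2 \cdot 460}} = \frac{1}{82392 + \frac{1}{2} \cdot \frac{1}{460} \left(11 + 2300\right)} = \frac{1}{82392 + \frac{1}{2} \cdot \frac{1}{460} \cdot 2311} = \frac{1}{82392 + \frac{2311}{920}} = \frac{1}{\frac{75802951}{920}} = \frac{920}{75802951}$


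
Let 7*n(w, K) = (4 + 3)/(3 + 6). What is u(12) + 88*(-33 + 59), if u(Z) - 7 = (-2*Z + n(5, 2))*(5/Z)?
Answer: 246785/108 ≈ 2285.0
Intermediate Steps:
n(w, K) = ⅑ (n(w, K) = ((4 + 3)/(3 + 6))/7 = (7/9)/7 = (7*(⅑))/7 = (⅐)*(7/9) = ⅑)
u(Z) = 7 + 5*(⅑ - 2*Z)/Z (u(Z) = 7 + (-2*Z + ⅑)*(5/Z) = 7 + (⅑ - 2*Z)*(5/Z) = 7 + 5*(⅑ - 2*Z)/Z)
u(12) + 88*(-33 + 59) = (-3 + (5/9)/12) + 88*(-33 + 59) = (-3 + (5/9)*(1/12)) + 88*26 = (-3 + 5/108) + 2288 = -319/108 + 2288 = 246785/108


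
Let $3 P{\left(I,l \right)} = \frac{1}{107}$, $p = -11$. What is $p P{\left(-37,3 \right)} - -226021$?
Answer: $\frac{72552730}{321} \approx 2.2602 \cdot 10^{5}$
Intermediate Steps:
$P{\left(I,l \right)} = \frac{1}{321}$ ($P{\left(I,l \right)} = \frac{1}{3 \cdot 107} = \frac{1}{3} \cdot \frac{1}{107} = \frac{1}{321}$)
$p P{\left(-37,3 \right)} - -226021 = \left(-11\right) \frac{1}{321} - -226021 = - \frac{11}{321} + 226021 = \frac{72552730}{321}$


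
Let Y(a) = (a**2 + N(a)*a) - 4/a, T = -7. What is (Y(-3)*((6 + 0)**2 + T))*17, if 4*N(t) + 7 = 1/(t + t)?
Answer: 185861/24 ≈ 7744.2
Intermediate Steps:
N(t) = -7/4 + 1/(8*t) (N(t) = -7/4 + 1/(4*(t + t)) = -7/4 + 1/(4*((2*t))) = -7/4 + (1/(2*t))/4 = -7/4 + 1/(8*t))
Y(a) = 1/8 + a**2 - 4/a - 7*a/4 (Y(a) = (a**2 + ((1 - 14*a)/(8*a))*a) - 4/a = (a**2 + (1/8 - 7*a/4)) - 4/a = (1/8 + a**2 - 7*a/4) - 4/a = 1/8 + a**2 - 4/a - 7*a/4)
(Y(-3)*((6 + 0)**2 + T))*17 = ((1/8 + (-3)**2 - 4/(-3) - 7/4*(-3))*((6 + 0)**2 - 7))*17 = ((1/8 + 9 - 4*(-1/3) + 21/4)*(6**2 - 7))*17 = ((1/8 + 9 + 4/3 + 21/4)*(36 - 7))*17 = ((377/24)*29)*17 = (10933/24)*17 = 185861/24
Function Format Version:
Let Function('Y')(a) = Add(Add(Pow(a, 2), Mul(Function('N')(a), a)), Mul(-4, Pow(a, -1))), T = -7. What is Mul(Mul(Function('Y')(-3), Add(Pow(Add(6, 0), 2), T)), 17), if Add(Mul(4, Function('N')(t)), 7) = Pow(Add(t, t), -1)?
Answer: Rational(185861, 24) ≈ 7744.2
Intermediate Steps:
Function('N')(t) = Add(Rational(-7, 4), Mul(Rational(1, 8), Pow(t, -1))) (Function('N')(t) = Add(Rational(-7, 4), Mul(Rational(1, 4), Pow(Add(t, t), -1))) = Add(Rational(-7, 4), Mul(Rational(1, 4), Pow(Mul(2, t), -1))) = Add(Rational(-7, 4), Mul(Rational(1, 4), Mul(Rational(1, 2), Pow(t, -1)))) = Add(Rational(-7, 4), Mul(Rational(1, 8), Pow(t, -1))))
Function('Y')(a) = Add(Rational(1, 8), Pow(a, 2), Mul(-4, Pow(a, -1)), Mul(Rational(-7, 4), a)) (Function('Y')(a) = Add(Add(Pow(a, 2), Mul(Mul(Rational(1, 8), Pow(a, -1), Add(1, Mul(-14, a))), a)), Mul(-4, Pow(a, -1))) = Add(Add(Pow(a, 2), Add(Rational(1, 8), Mul(Rational(-7, 4), a))), Mul(-4, Pow(a, -1))) = Add(Add(Rational(1, 8), Pow(a, 2), Mul(Rational(-7, 4), a)), Mul(-4, Pow(a, -1))) = Add(Rational(1, 8), Pow(a, 2), Mul(-4, Pow(a, -1)), Mul(Rational(-7, 4), a)))
Mul(Mul(Function('Y')(-3), Add(Pow(Add(6, 0), 2), T)), 17) = Mul(Mul(Add(Rational(1, 8), Pow(-3, 2), Mul(-4, Pow(-3, -1)), Mul(Rational(-7, 4), -3)), Add(Pow(Add(6, 0), 2), -7)), 17) = Mul(Mul(Add(Rational(1, 8), 9, Mul(-4, Rational(-1, 3)), Rational(21, 4)), Add(Pow(6, 2), -7)), 17) = Mul(Mul(Add(Rational(1, 8), 9, Rational(4, 3), Rational(21, 4)), Add(36, -7)), 17) = Mul(Mul(Rational(377, 24), 29), 17) = Mul(Rational(10933, 24), 17) = Rational(185861, 24)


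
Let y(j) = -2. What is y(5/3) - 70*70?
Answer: -4902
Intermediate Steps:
y(5/3) - 70*70 = -2 - 70*70 = -2 - 4900 = -4902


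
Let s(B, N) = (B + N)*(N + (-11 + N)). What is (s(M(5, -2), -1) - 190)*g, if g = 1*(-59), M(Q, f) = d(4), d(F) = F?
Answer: 13511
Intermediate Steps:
M(Q, f) = 4
g = -59
s(B, N) = (-11 + 2*N)*(B + N) (s(B, N) = (B + N)*(-11 + 2*N) = (-11 + 2*N)*(B + N))
(s(M(5, -2), -1) - 190)*g = ((-11*4 - 11*(-1) + 2*(-1)² + 2*4*(-1)) - 190)*(-59) = ((-44 + 11 + 2*1 - 8) - 190)*(-59) = ((-44 + 11 + 2 - 8) - 190)*(-59) = (-39 - 190)*(-59) = -229*(-59) = 13511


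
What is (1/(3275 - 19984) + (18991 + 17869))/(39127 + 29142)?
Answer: 615893739/1140706721 ≈ 0.53992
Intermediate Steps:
(1/(3275 - 19984) + (18991 + 17869))/(39127 + 29142) = (1/(-16709) + 36860)/68269 = (-1/16709 + 36860)*(1/68269) = (615893739/16709)*(1/68269) = 615893739/1140706721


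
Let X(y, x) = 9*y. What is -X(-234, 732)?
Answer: 2106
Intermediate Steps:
-X(-234, 732) = -9*(-234) = -1*(-2106) = 2106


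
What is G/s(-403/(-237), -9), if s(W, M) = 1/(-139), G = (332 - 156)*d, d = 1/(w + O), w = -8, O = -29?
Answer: 24464/37 ≈ 661.19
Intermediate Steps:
d = -1/37 (d = 1/(-8 - 29) = 1/(-37) = -1/37 ≈ -0.027027)
G = -176/37 (G = (332 - 156)*(-1/37) = 176*(-1/37) = -176/37 ≈ -4.7568)
s(W, M) = -1/139
G/s(-403/(-237), -9) = -176/(37*(-1/139)) = -176/37*(-139) = 24464/37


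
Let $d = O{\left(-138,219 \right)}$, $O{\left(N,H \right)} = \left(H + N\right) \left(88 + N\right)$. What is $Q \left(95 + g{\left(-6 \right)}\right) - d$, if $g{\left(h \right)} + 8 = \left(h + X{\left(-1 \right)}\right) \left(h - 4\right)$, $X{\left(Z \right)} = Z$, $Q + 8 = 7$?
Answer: $3893$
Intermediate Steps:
$O{\left(N,H \right)} = \left(88 + N\right) \left(H + N\right)$
$Q = -1$ ($Q = -8 + 7 = -1$)
$d = -4050$ ($d = \left(-138\right)^{2} + 88 \cdot 219 + 88 \left(-138\right) + 219 \left(-138\right) = 19044 + 19272 - 12144 - 30222 = -4050$)
$g{\left(h \right)} = -8 + \left(-1 + h\right) \left(-4 + h\right)$ ($g{\left(h \right)} = -8 + \left(h - 1\right) \left(h - 4\right) = -8 + \left(-1 + h\right) \left(-4 + h\right)$)
$Q \left(95 + g{\left(-6 \right)}\right) - d = - (95 - \left(-26 - 36\right)) - -4050 = - (95 + \left(-4 + 36 + 30\right)) + 4050 = - (95 + 62) + 4050 = \left(-1\right) 157 + 4050 = -157 + 4050 = 3893$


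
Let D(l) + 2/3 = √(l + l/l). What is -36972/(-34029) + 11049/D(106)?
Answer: 254597186/3625979 + 99441*√107/959 ≈ 1142.8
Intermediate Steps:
D(l) = -⅔ + √(1 + l) (D(l) = -⅔ + √(l + l/l) = -⅔ + √(l + 1) = -⅔ + √(1 + l))
-36972/(-34029) + 11049/D(106) = -36972/(-34029) + 11049/(-⅔ + √(1 + 106)) = -36972*(-1/34029) + 11049/(-⅔ + √107) = 4108/3781 + 11049/(-⅔ + √107)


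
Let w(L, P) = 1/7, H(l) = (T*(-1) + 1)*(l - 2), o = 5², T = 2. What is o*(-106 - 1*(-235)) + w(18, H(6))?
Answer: 22576/7 ≈ 3225.1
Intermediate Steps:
o = 25
H(l) = 2 - l (H(l) = (2*(-1) + 1)*(l - 2) = (-2 + 1)*(-2 + l) = -(-2 + l) = 2 - l)
w(L, P) = ⅐
o*(-106 - 1*(-235)) + w(18, H(6)) = 25*(-106 - 1*(-235)) + ⅐ = 25*(-106 + 235) + ⅐ = 25*129 + ⅐ = 3225 + ⅐ = 22576/7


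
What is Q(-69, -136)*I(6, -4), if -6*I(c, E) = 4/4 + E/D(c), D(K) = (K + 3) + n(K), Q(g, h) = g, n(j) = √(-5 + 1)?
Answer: 1127/170 + 92*I/85 ≈ 6.6294 + 1.0824*I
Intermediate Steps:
n(j) = 2*I (n(j) = √(-4) = 2*I)
D(K) = 3 + K + 2*I (D(K) = (K + 3) + 2*I = (3 + K) + 2*I = 3 + K + 2*I)
I(c, E) = -⅙ - E/(6*(3 + c + 2*I)) (I(c, E) = -(4/4 + E/(3 + c + 2*I))/6 = -(4*(¼) + E/(3 + c + 2*I))/6 = -(1 + E/(3 + c + 2*I))/6 = -⅙ - E/(6*(3 + c + 2*I)))
Q(-69, -136)*I(6, -4) = -23*(-3 - 1*(-4) - 1*6 - 2*I)/(2*(3 + 6 + 2*I)) = -23*(-3 + 4 - 6 - 2*I)/(2*(9 + 2*I)) = -23*(9 - 2*I)/85*(-5 - 2*I)/2 = -23*(-5 - 2*I)*(9 - 2*I)/170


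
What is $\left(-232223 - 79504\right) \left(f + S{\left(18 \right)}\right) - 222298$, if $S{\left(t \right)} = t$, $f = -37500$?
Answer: $11683929116$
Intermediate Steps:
$\left(-232223 - 79504\right) \left(f + S{\left(18 \right)}\right) - 222298 = \left(-232223 - 79504\right) \left(-37500 + 18\right) - 222298 = \left(-311727\right) \left(-37482\right) - 222298 = 11684151414 - 222298 = 11683929116$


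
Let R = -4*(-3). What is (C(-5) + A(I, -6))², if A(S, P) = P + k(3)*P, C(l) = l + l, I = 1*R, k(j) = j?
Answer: 1156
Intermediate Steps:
R = 12
I = 12 (I = 1*12 = 12)
C(l) = 2*l
A(S, P) = 4*P (A(S, P) = P + 3*P = 4*P)
(C(-5) + A(I, -6))² = (2*(-5) + 4*(-6))² = (-10 - 24)² = (-34)² = 1156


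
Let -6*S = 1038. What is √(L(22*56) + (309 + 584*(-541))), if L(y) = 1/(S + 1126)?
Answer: I*√286662546762/953 ≈ 561.81*I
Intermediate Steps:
S = -173 (S = -⅙*1038 = -173)
L(y) = 1/953 (L(y) = 1/(-173 + 1126) = 1/953)
√(L(22*56) + (309 + 584*(-541))) = √(1/953 + (309 + 584*(-541))) = √(1/953 + (309 - 315944)) = √(1/953 - 315635) = √(-300800154/953) = I*√286662546762/953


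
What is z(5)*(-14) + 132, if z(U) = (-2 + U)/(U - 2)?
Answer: 118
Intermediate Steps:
z(U) = 1 (z(U) = (-2 + U)/(-2 + U) = 1)
z(5)*(-14) + 132 = 1*(-14) + 132 = -14 + 132 = 118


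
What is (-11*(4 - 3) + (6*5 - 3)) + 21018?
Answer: 21034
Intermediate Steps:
(-11*(4 - 3) + (6*5 - 3)) + 21018 = (-11 + (30 - 3)) + 21018 = (-11*1 + 27) + 21018 = (-11 + 27) + 21018 = 16 + 21018 = 21034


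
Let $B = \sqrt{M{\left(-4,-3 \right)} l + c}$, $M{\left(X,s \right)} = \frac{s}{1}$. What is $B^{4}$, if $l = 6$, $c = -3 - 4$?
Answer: $625$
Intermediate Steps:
$c = -7$ ($c = -3 - 4 = -7$)
$M{\left(X,s \right)} = s$ ($M{\left(X,s \right)} = s 1 = s$)
$B = 5 i$ ($B = \sqrt{\left(-3\right) 6 - 7} = \sqrt{-18 - 7} = \sqrt{-25} = 5 i \approx 5.0 i$)
$B^{4} = \left(5 i\right)^{4} = 625$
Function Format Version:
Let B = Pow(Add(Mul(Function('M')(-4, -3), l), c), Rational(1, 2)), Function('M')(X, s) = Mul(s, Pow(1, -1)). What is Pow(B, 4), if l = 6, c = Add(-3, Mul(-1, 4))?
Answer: 625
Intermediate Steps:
c = -7 (c = Add(-3, -4) = -7)
Function('M')(X, s) = s (Function('M')(X, s) = Mul(s, 1) = s)
B = Mul(5, I) (B = Pow(Add(Mul(-3, 6), -7), Rational(1, 2)) = Pow(Add(-18, -7), Rational(1, 2)) = Pow(-25, Rational(1, 2)) = Mul(5, I) ≈ Mul(5.0000, I))
Pow(B, 4) = Pow(Mul(5, I), 4) = 625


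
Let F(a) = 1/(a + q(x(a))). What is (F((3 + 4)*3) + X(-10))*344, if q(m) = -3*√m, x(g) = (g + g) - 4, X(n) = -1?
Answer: -8944/33 + 344*√38/33 ≈ -206.77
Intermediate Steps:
x(g) = -4 + 2*g (x(g) = 2*g - 4 = -4 + 2*g)
F(a) = 1/(a - 3*√(-4 + 2*a))
(F((3 + 4)*3) + X(-10))*344 = (1/((3 + 4)*3 - 3*√2*√(-2 + (3 + 4)*3)) - 1)*344 = (1/(7*3 - 3*√2*√(-2 + 7*3)) - 1)*344 = (1/(21 - 3*√2*√(-2 + 21)) - 1)*344 = (1/(21 - 3*√2*√19) - 1)*344 = (1/(21 - 3*√38) - 1)*344 = (-1 + 1/(21 - 3*√38))*344 = -344 + 344/(21 - 3*√38)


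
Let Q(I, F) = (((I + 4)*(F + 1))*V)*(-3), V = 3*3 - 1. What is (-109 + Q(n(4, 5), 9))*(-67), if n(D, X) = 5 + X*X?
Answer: 554023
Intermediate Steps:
V = 8 (V = 9 - 1 = 8)
n(D, X) = 5 + X**2
Q(I, F) = -24*(1 + F)*(4 + I) (Q(I, F) = (((I + 4)*(F + 1))*8)*(-3) = (((4 + I)*(1 + F))*8)*(-3) = (((1 + F)*(4 + I))*8)*(-3) = (8*(1 + F)*(4 + I))*(-3) = -24*(1 + F)*(4 + I))
(-109 + Q(n(4, 5), 9))*(-67) = (-109 + (-96 - 96*9 - 24*(5 + 5**2) - 24*9*(5 + 5**2)))*(-67) = (-109 + (-96 - 864 - 24*(5 + 25) - 24*9*(5 + 25)))*(-67) = (-109 + (-96 - 864 - 24*30 - 24*9*30))*(-67) = (-109 + (-96 - 864 - 720 - 6480))*(-67) = (-109 - 8160)*(-67) = -8269*(-67) = 554023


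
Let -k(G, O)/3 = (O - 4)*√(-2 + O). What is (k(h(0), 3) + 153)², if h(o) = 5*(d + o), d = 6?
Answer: 24336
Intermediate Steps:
h(o) = 30 + 5*o (h(o) = 5*(6 + o) = 30 + 5*o)
k(G, O) = -3*√(-2 + O)*(-4 + O) (k(G, O) = -3*(O - 4)*√(-2 + O) = -3*(-4 + O)*√(-2 + O) = -3*√(-2 + O)*(-4 + O))
(k(h(0), 3) + 153)² = (3*√(-2 + 3)*(4 - 1*3) + 153)² = (3*√1*(4 - 3) + 153)² = (3*1*1 + 153)² = (3 + 153)² = 156² = 24336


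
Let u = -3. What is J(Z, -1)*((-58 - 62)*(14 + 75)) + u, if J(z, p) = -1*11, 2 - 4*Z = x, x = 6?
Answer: 117477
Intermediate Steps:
Z = -1 (Z = ½ - ¼*6 = ½ - 3/2 = -1)
J(z, p) = -11
J(Z, -1)*((-58 - 62)*(14 + 75)) + u = -11*(-58 - 62)*(14 + 75) - 3 = -(-1320)*89 - 3 = -11*(-10680) - 3 = 117480 - 3 = 117477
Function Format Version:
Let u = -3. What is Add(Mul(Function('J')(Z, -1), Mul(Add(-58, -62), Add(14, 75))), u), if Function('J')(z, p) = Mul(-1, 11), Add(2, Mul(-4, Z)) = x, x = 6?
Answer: 117477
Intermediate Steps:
Z = -1 (Z = Add(Rational(1, 2), Mul(Rational(-1, 4), 6)) = Add(Rational(1, 2), Rational(-3, 2)) = -1)
Function('J')(z, p) = -11
Add(Mul(Function('J')(Z, -1), Mul(Add(-58, -62), Add(14, 75))), u) = Add(Mul(-11, Mul(Add(-58, -62), Add(14, 75))), -3) = Add(Mul(-11, Mul(-120, 89)), -3) = Add(Mul(-11, -10680), -3) = Add(117480, -3) = 117477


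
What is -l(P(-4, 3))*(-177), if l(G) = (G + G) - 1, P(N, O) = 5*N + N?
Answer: -8673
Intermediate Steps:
P(N, O) = 6*N
l(G) = -1 + 2*G (l(G) = 2*G - 1 = -1 + 2*G)
-l(P(-4, 3))*(-177) = -(-1 + 2*(6*(-4)))*(-177) = -(-1 + 2*(-24))*(-177) = -(-1 - 48)*(-177) = -(-49)*(-177) = -1*8673 = -8673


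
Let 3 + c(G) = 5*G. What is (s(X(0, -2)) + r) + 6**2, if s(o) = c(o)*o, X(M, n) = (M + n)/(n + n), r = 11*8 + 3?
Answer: 507/4 ≈ 126.75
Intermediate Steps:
r = 91 (r = 88 + 3 = 91)
c(G) = -3 + 5*G
X(M, n) = (M + n)/(2*n) (X(M, n) = (M + n)/((2*n)) = (M + n)*(1/(2*n)) = (M + n)/(2*n))
s(o) = o*(-3 + 5*o) (s(o) = (-3 + 5*o)*o = o*(-3 + 5*o))
(s(X(0, -2)) + r) + 6**2 = (((1/2)*(0 - 2)/(-2))*(-3 + 5*((1/2)*(0 - 2)/(-2))) + 91) + 6**2 = (((1/2)*(-1/2)*(-2))*(-3 + 5*((1/2)*(-1/2)*(-2))) + 91) + 36 = ((-3 + 5*(1/2))/2 + 91) + 36 = ((-3 + 5/2)/2 + 91) + 36 = ((1/2)*(-1/2) + 91) + 36 = (-1/4 + 91) + 36 = 363/4 + 36 = 507/4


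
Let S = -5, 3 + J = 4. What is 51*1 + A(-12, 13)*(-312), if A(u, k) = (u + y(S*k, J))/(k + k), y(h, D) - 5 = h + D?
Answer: 903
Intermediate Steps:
J = 1 (J = -3 + 4 = 1)
y(h, D) = 5 + D + h (y(h, D) = 5 + (h + D) = 5 + (D + h) = 5 + D + h)
A(u, k) = (6 + u - 5*k)/(2*k) (A(u, k) = (u + (5 + 1 - 5*k))/(k + k) = (u + (6 - 5*k))/((2*k)) = (6 + u - 5*k)*(1/(2*k)) = (6 + u - 5*k)/(2*k))
51*1 + A(-12, 13)*(-312) = 51*1 + ((½)*(6 - 12 - 5*13)/13)*(-312) = 51 + ((½)*(1/13)*(6 - 12 - 65))*(-312) = 51 + ((½)*(1/13)*(-71))*(-312) = 51 - 71/26*(-312) = 51 + 852 = 903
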